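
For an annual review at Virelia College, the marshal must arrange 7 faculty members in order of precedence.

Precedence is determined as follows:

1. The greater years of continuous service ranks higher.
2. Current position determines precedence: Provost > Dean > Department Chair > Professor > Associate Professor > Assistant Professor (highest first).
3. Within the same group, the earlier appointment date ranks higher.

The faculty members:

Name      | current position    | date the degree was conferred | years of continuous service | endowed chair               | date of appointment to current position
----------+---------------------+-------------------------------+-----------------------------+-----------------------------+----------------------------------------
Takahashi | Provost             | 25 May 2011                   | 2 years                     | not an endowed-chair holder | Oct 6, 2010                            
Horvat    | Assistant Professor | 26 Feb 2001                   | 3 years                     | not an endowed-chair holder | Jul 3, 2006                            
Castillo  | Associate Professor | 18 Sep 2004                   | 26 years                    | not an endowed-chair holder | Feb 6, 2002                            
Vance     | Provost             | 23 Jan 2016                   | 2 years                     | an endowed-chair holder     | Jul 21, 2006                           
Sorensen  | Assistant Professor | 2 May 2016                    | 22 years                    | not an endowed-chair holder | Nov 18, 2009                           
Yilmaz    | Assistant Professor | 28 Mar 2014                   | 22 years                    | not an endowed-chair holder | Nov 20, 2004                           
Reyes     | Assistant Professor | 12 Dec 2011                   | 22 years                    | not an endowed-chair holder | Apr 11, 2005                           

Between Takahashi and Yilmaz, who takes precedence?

By years of continuous service (higher first): Castillo (26 years); then Yilmaz, Reyes and Sorensen (each 22 years); then Horvat (3 years); then Vance and Takahashi (both 2 years).
Yilmaz, Reyes and Sorensen are each Assistant Professor, so the next rule applies.
Among Yilmaz, Reyes and Sorensen, by date of appointment to current position (earlier first): Yilmaz (Nov 20, 2004) before Reyes (Apr 11, 2005) before Sorensen (Nov 18, 2009).
Vance and Takahashi are each Provost, so the next rule applies.
Among Vance and Takahashi, by date of appointment to current position (earlier first): Vance (Jul 21, 2006) before Takahashi (Oct 6, 2010).
So Yilmaz takes precedence.

Yilmaz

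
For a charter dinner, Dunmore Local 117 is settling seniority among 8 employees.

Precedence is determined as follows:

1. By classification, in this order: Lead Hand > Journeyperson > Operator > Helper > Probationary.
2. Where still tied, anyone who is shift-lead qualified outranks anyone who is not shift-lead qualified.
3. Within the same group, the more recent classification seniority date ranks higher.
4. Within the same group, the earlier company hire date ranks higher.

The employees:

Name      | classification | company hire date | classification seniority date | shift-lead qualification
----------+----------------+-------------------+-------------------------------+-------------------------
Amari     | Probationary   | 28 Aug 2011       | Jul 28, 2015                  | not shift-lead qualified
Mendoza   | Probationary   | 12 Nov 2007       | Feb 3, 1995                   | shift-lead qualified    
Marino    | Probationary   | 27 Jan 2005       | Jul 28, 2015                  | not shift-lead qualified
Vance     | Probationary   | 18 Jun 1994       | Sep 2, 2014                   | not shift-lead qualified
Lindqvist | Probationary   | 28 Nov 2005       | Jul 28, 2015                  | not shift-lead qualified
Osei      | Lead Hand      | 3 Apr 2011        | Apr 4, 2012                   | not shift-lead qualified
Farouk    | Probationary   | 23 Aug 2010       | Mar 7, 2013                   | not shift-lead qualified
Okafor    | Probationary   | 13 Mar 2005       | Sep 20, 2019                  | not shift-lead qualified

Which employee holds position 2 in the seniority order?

By classification: Osei (Lead Hand); then Mendoza, Okafor, Marino, Lindqvist, Amari, Vance and Farouk (Probationary).
Among Mendoza, Okafor, Marino, Lindqvist, Amari, Vance and Farouk, shift-lead qualified before not shift-lead qualified: Mendoza (shift-lead qualified) before Okafor, Marino, Lindqvist, Amari, Vance and Farouk (not shift-lead qualified).
Among Okafor, Marino, Lindqvist, Amari, Vance and Farouk, by classification seniority date (later first): Okafor (Sep 20, 2019) before Marino, Lindqvist and Amari (Jul 28, 2015) before Vance (Sep 2, 2014) before Farouk (Mar 7, 2013).
Among Marino, Lindqvist and Amari, by company hire date (earlier first): Marino (27 Jan 2005) before Lindqvist (28 Nov 2005) before Amari (28 Aug 2011).
Order: Osei, Mendoza, Okafor, Marino, Lindqvist, Amari, Vance, Farouk.

Mendoza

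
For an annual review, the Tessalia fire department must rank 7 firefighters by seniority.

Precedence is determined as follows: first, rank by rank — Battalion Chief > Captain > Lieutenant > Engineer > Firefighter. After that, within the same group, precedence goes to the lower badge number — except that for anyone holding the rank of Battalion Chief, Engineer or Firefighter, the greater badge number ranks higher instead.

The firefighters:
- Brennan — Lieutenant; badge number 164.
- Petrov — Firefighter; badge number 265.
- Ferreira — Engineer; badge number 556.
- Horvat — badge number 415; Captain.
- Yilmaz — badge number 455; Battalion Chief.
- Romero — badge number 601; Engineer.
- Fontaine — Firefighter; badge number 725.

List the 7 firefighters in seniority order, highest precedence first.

Yilmaz, Horvat, Brennan, Romero, Ferreira, Fontaine, Petrov

By rank: Yilmaz (Battalion Chief); then Horvat (Captain); then Brennan (Lieutenant); then Romero and Ferreira (Engineer); then Fontaine and Petrov (Firefighter).
Among Romero and Ferreira, by badge number (higher first) (reversed rule for this group): Romero (601) before Ferreira (556).
Among Fontaine and Petrov, by badge number (higher first) (reversed rule for this group): Fontaine (725) before Petrov (265).
Full order: Yilmaz, Horvat, Brennan, Romero, Ferreira, Fontaine, Petrov.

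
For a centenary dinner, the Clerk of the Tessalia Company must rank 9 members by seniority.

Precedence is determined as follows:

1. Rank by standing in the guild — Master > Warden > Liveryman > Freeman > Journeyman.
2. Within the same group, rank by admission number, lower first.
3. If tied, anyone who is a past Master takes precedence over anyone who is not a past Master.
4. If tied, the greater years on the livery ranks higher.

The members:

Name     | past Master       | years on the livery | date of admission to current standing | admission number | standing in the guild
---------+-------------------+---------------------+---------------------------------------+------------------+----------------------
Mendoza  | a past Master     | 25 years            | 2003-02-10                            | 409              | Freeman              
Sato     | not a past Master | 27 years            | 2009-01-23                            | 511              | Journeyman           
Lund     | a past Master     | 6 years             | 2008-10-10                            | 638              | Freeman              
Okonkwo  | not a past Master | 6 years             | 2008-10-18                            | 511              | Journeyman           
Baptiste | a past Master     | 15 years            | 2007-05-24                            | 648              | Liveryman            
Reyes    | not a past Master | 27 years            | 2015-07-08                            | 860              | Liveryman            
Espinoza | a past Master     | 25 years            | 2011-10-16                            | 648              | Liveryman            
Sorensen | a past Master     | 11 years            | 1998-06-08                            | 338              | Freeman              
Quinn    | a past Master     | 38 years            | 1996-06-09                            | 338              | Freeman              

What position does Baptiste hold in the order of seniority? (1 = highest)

By standing in the guild: Espinoza, Baptiste and Reyes (Liveryman); then Quinn, Sorensen, Mendoza and Lund (Freeman); then Sato and Okonkwo (Journeyman).
Among Espinoza, Baptiste and Reyes, by admission number (lower first): Espinoza and Baptiste (648) before Reyes (860).
Espinoza and Baptiste are each a past Master, so the next rule applies.
Among Espinoza and Baptiste, by years on the livery (higher first): Espinoza (25 years) before Baptiste (15 years).
Among Quinn, Sorensen, Mendoza and Lund, by admission number (lower first): Quinn and Sorensen (338) before Mendoza (409) before Lund (638).
Quinn and Sorensen are each a past Master, so the next rule applies.
Among Quinn and Sorensen, by years on the livery (higher first): Quinn (38 years) before Sorensen (11 years).
Sato and Okonkwo both have admission number 511, so the next rule applies.
Sato and Okonkwo are each not a past Master, so the next rule applies.
Among Sato and Okonkwo, by years on the livery (higher first): Sato (27 years) before Okonkwo (6 years).
Order: Espinoza, Baptiste, Reyes, Quinn, Sorensen, Mendoza, Lund, Sato, Okonkwo. So position 2.

2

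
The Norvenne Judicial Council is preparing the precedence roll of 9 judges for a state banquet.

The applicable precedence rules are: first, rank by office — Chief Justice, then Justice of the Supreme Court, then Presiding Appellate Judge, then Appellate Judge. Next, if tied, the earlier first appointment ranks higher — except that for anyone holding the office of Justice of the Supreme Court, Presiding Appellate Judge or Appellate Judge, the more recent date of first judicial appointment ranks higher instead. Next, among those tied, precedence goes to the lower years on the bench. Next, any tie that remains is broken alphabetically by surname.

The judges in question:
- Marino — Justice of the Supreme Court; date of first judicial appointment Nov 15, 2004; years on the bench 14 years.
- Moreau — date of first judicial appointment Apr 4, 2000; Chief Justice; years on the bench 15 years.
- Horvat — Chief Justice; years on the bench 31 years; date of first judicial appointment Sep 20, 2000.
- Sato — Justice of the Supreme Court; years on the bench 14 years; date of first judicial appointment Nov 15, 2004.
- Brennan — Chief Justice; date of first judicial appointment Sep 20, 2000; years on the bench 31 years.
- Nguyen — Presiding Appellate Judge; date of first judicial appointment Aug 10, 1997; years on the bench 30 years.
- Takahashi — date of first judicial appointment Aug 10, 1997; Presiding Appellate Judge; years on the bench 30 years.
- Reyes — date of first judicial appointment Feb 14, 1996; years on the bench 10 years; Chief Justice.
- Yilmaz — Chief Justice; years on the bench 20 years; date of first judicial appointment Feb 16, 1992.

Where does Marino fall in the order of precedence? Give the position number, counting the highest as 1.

By office: Yilmaz, Reyes, Moreau, Brennan and Horvat (Chief Justice); then Marino and Sato (Justice of the Supreme Court); then Nguyen and Takahashi (Presiding Appellate Judge).
Among Yilmaz, Reyes, Moreau, Brennan and Horvat, by date of first judicial appointment (earlier first): Yilmaz (Feb 16, 1992) before Reyes (Feb 14, 1996) before Moreau (Apr 4, 2000) before Brennan and Horvat (Sep 20, 2000).
Brennan and Horvat both have years on the bench 31 years, so the next rule applies.
Among Brennan and Horvat, alphabetically by surname: Brennan before Horvat.
Marino and Sato both have date of first judicial appointment Nov 15, 2004, so the next rule applies.
Marino and Sato both have years on the bench 14 years, so the next rule applies.
Among Marino and Sato, alphabetically by surname: Marino before Sato.
Nguyen and Takahashi both have date of first judicial appointment Aug 10, 1997, so the next rule applies.
Nguyen and Takahashi both have years on the bench 30 years, so the next rule applies.
Among Nguyen and Takahashi, alphabetically by surname: Nguyen before Takahashi.
Order: Yilmaz, Reyes, Moreau, Brennan, Horvat, Marino, Sato, Nguyen, Takahashi. So position 6.

6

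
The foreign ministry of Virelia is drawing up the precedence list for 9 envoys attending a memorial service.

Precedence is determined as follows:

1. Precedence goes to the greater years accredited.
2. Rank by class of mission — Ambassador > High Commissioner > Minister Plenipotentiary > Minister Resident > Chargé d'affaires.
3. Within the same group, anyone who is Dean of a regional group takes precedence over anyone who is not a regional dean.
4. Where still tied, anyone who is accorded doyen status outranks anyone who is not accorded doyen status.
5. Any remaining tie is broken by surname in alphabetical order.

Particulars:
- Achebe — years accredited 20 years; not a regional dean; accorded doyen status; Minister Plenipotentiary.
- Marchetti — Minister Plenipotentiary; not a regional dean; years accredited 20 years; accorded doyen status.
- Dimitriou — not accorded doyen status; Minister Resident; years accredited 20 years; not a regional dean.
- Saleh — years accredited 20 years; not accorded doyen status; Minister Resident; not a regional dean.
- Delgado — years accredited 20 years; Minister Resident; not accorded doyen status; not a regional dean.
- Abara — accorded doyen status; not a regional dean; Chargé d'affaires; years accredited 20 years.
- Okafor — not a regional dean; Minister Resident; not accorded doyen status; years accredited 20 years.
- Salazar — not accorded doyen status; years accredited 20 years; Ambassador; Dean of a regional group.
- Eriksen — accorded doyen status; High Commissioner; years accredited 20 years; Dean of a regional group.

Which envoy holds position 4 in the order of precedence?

By years accredited (higher first): Salazar, Eriksen, Achebe, Marchetti, Delgado, Dimitriou, Okafor, Saleh and Abara (each 20 years).
Among Salazar, Eriksen, Achebe, Marchetti, Delgado, Dimitriou, Okafor, Saleh and Abara, by class of mission: Salazar (Ambassador) before Eriksen (High Commissioner) before Achebe and Marchetti (Minister Plenipotentiary) before Delgado, Dimitriou, Okafor and Saleh (Minister Resident) before Abara (Chargé d'affaires).
Achebe and Marchetti are each not a regional dean, so the next rule applies.
Achebe and Marchetti are each accorded doyen status, so the next rule applies.
Among Achebe and Marchetti, alphabetically by surname: Achebe before Marchetti.
Delgado, Dimitriou, Okafor and Saleh are each not a regional dean, so the next rule applies.
Delgado, Dimitriou, Okafor and Saleh are each not accorded doyen status, so the next rule applies.
Among Delgado, Dimitriou, Okafor and Saleh, alphabetically by surname: Delgado before Dimitriou before Okafor before Saleh.
Order: Salazar, Eriksen, Achebe, Marchetti, Delgado, Dimitriou, Okafor, Saleh, Abara.

Marchetti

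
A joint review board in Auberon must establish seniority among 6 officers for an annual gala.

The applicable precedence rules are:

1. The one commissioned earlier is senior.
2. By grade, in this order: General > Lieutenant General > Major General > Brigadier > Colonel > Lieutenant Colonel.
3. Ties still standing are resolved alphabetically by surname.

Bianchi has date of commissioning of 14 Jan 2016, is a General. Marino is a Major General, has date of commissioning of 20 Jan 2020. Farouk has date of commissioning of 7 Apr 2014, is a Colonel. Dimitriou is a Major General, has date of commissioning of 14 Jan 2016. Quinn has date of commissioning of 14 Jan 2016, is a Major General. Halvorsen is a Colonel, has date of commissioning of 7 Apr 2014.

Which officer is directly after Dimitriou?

Quinn

By date of commissioning (earlier first): Farouk and Halvorsen (both 7 Apr 2014); then Bianchi, Dimitriou and Quinn (each 14 Jan 2016); then Marino (20 Jan 2020).
Farouk and Halvorsen are each Colonel, so the next rule applies.
Among Farouk and Halvorsen, alphabetically by surname: Farouk before Halvorsen.
Among Bianchi, Dimitriou and Quinn, by grade: Bianchi (General) before Dimitriou and Quinn (Major General).
Among Dimitriou and Quinn, alphabetically by surname: Dimitriou before Quinn.
Order: Farouk, Halvorsen, Bianchi, Dimitriou, Quinn, Marino.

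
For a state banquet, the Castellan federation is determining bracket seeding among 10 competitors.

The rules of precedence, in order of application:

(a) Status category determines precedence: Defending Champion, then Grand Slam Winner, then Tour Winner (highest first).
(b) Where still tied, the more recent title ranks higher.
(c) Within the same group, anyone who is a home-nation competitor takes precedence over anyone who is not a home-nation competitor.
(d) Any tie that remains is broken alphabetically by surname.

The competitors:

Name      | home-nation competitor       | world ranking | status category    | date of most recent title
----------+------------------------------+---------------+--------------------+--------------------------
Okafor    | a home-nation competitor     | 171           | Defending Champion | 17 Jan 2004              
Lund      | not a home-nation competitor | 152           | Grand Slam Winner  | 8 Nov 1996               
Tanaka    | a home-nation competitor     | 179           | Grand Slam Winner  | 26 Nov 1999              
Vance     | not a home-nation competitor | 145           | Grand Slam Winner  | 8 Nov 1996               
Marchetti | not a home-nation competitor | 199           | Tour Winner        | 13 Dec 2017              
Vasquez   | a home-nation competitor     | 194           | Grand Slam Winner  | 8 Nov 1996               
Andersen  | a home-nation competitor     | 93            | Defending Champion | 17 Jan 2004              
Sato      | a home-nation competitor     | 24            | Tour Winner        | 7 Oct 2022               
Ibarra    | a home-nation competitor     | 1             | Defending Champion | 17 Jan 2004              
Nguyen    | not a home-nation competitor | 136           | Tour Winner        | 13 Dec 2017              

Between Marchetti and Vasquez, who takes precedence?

Vasquez

By status category: Andersen, Ibarra and Okafor (Defending Champion); then Tanaka, Vasquez, Lund and Vance (Grand Slam Winner); then Sato, Marchetti and Nguyen (Tour Winner).
Andersen, Ibarra and Okafor all have date of most recent title 17 Jan 2004, so the next rule applies.
Andersen, Ibarra and Okafor are each a home-nation competitor, so the next rule applies.
Among Andersen, Ibarra and Okafor, alphabetically by surname: Andersen before Ibarra before Okafor.
Among Tanaka, Vasquez, Lund and Vance, by date of most recent title (later first): Tanaka (26 Nov 1999) before Vasquez, Lund and Vance (8 Nov 1996).
Among Vasquez, Lund and Vance, a home-nation competitor before not a home-nation competitor: Vasquez (a home-nation competitor) before Lund and Vance (not a home-nation competitor).
Among Lund and Vance, alphabetically by surname: Lund before Vance.
Among Sato, Marchetti and Nguyen, by date of most recent title (later first): Sato (7 Oct 2022) before Marchetti and Nguyen (13 Dec 2017).
Marchetti and Nguyen are each not a home-nation competitor, so the next rule applies.
Among Marchetti and Nguyen, alphabetically by surname: Marchetti before Nguyen.
So Vasquez takes precedence.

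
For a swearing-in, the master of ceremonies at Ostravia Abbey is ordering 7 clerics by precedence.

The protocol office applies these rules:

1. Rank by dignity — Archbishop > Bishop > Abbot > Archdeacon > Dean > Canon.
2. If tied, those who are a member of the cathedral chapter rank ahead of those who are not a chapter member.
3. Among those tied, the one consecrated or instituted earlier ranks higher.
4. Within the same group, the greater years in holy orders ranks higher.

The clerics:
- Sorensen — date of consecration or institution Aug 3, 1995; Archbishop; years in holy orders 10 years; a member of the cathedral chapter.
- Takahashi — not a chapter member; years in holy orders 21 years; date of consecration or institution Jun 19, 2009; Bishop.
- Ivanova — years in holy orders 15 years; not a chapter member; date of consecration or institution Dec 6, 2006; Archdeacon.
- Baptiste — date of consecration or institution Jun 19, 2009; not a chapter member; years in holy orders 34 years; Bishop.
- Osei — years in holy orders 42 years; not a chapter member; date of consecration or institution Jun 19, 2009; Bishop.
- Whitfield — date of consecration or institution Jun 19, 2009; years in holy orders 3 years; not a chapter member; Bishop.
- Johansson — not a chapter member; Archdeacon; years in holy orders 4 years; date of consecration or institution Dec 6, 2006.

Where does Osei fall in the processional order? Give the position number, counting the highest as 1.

2

By dignity: Sorensen (Archbishop); then Osei, Baptiste, Takahashi and Whitfield (Bishop); then Ivanova and Johansson (Archdeacon).
Osei, Baptiste, Takahashi and Whitfield are each not a chapter member, so the next rule applies.
Osei, Baptiste, Takahashi and Whitfield all have date of consecration or institution Jun 19, 2009, so the next rule applies.
Among Osei, Baptiste, Takahashi and Whitfield, by years in holy orders (higher first): Osei (42 years) before Baptiste (34 years) before Takahashi (21 years) before Whitfield (3 years).
Ivanova and Johansson are each not a chapter member, so the next rule applies.
Ivanova and Johansson both have date of consecration or institution Dec 6, 2006, so the next rule applies.
Among Ivanova and Johansson, by years in holy orders (higher first): Ivanova (15 years) before Johansson (4 years).
Order: Sorensen, Osei, Baptiste, Takahashi, Whitfield, Ivanova, Johansson. So position 2.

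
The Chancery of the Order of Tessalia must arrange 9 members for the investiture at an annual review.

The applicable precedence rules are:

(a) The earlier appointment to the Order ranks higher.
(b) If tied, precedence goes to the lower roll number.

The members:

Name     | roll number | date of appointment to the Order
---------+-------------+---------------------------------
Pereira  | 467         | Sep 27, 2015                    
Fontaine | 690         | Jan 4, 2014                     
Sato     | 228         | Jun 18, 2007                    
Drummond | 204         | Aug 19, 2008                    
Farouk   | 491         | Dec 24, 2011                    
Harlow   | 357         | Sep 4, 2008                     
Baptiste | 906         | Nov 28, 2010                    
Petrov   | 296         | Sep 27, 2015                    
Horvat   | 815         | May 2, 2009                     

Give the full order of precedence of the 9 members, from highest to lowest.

By date of appointment to the Order (earlier first): Sato (Jun 18, 2007); then Drummond (Aug 19, 2008); then Harlow (Sep 4, 2008); then Horvat (May 2, 2009); then Baptiste (Nov 28, 2010); then Farouk (Dec 24, 2011); then Fontaine (Jan 4, 2014); then Petrov and Pereira (both Sep 27, 2015).
Among Petrov and Pereira, by roll number (lower first): Petrov (296) before Pereira (467).
Full order: Sato, Drummond, Harlow, Horvat, Baptiste, Farouk, Fontaine, Petrov, Pereira.

Sato, Drummond, Harlow, Horvat, Baptiste, Farouk, Fontaine, Petrov, Pereira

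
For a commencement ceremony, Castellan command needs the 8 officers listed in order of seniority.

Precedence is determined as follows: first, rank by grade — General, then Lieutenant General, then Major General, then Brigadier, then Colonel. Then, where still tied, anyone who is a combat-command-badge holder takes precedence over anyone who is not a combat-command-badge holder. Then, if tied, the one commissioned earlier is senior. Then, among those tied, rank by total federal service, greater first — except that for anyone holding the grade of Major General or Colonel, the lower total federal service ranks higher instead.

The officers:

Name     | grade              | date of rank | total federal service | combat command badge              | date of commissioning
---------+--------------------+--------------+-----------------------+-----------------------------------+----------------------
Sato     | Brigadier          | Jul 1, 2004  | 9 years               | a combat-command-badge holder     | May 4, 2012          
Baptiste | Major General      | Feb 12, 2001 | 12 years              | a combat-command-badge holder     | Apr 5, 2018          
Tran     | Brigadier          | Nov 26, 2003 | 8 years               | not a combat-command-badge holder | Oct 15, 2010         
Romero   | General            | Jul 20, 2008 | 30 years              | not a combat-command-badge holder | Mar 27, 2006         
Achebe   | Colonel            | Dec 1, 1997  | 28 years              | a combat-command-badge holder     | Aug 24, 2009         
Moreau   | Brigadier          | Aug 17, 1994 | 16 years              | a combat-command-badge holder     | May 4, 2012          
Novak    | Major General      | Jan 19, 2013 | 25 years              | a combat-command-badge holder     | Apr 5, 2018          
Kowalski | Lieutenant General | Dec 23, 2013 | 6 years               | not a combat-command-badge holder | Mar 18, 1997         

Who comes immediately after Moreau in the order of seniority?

Sato

By grade: Romero (General); then Kowalski (Lieutenant General); then Baptiste and Novak (Major General); then Moreau, Sato and Tran (Brigadier); then Achebe (Colonel).
Baptiste and Novak are each a combat-command-badge holder, so the next rule applies.
Baptiste and Novak both have date of commissioning Apr 5, 2018, so the next rule applies.
Among Baptiste and Novak, by total federal service (lower first) (reversed rule for this group): Baptiste (12 years) before Novak (25 years).
Among Moreau, Sato and Tran, a combat-command-badge holder before not a combat-command-badge holder: Moreau and Sato (a combat-command-badge holder) before Tran (not a combat-command-badge holder).
Moreau and Sato both have date of commissioning May 4, 2012, so the next rule applies.
Among Moreau and Sato, by total federal service (higher first): Moreau (16 years) before Sato (9 years).
Order: Romero, Kowalski, Baptiste, Novak, Moreau, Sato, Tran, Achebe.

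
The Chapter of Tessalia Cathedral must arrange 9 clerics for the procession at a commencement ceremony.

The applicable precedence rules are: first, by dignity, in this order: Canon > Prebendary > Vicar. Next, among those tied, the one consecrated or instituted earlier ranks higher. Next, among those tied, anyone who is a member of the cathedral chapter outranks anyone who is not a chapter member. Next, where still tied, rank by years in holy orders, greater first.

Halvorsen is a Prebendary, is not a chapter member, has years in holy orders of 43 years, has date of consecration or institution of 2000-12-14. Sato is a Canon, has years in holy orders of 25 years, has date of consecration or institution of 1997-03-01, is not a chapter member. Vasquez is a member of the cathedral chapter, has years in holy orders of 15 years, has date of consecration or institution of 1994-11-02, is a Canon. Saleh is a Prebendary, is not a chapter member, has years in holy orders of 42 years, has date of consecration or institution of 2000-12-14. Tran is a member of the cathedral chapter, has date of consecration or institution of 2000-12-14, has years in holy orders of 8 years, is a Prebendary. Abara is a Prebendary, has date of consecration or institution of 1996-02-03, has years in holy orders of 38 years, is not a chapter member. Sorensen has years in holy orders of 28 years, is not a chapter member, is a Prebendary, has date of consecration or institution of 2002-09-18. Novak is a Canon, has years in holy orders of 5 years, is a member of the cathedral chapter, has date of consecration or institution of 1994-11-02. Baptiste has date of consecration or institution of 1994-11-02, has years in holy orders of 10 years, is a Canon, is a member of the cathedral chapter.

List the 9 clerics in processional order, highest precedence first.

Vasquez, Baptiste, Novak, Sato, Abara, Tran, Halvorsen, Saleh, Sorensen

By dignity: Vasquez, Baptiste, Novak and Sato (Canon); then Abara, Tran, Halvorsen, Saleh and Sorensen (Prebendary).
Among Vasquez, Baptiste, Novak and Sato, by date of consecration or institution (earlier first): Vasquez, Baptiste and Novak (1994-11-02) before Sato (1997-03-01).
Vasquez, Baptiste and Novak are each a member of the cathedral chapter, so the next rule applies.
Among Vasquez, Baptiste and Novak, by years in holy orders (higher first): Vasquez (15 years) before Baptiste (10 years) before Novak (5 years).
Among Abara, Tran, Halvorsen, Saleh and Sorensen, by date of consecration or institution (earlier first): Abara (1996-02-03) before Tran, Halvorsen and Saleh (2000-12-14) before Sorensen (2002-09-18).
Among Tran, Halvorsen and Saleh, a member of the cathedral chapter before not a chapter member: Tran (a member of the cathedral chapter) before Halvorsen and Saleh (not a chapter member).
Among Halvorsen and Saleh, by years in holy orders (higher first): Halvorsen (43 years) before Saleh (42 years).
Full order: Vasquez, Baptiste, Novak, Sato, Abara, Tran, Halvorsen, Saleh, Sorensen.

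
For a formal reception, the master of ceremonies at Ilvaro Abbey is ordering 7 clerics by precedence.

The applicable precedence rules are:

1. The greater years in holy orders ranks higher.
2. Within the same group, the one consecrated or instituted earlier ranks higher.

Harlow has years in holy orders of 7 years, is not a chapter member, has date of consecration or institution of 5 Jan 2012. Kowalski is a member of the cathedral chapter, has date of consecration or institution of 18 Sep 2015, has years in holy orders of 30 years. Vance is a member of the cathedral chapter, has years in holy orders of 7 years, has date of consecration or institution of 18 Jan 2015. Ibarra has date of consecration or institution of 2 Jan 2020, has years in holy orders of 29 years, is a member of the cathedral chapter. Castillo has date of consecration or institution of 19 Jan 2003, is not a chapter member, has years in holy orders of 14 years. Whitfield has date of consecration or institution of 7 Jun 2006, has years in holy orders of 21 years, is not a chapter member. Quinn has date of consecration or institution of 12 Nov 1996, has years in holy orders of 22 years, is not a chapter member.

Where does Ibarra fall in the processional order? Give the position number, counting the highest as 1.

2

By years in holy orders (higher first): Kowalski (30 years); then Ibarra (29 years); then Quinn (22 years); then Whitfield (21 years); then Castillo (14 years); then Harlow and Vance (both 7 years).
Among Harlow and Vance, by date of consecration or institution (earlier first): Harlow (5 Jan 2012) before Vance (18 Jan 2015).
Order: Kowalski, Ibarra, Quinn, Whitfield, Castillo, Harlow, Vance. So position 2.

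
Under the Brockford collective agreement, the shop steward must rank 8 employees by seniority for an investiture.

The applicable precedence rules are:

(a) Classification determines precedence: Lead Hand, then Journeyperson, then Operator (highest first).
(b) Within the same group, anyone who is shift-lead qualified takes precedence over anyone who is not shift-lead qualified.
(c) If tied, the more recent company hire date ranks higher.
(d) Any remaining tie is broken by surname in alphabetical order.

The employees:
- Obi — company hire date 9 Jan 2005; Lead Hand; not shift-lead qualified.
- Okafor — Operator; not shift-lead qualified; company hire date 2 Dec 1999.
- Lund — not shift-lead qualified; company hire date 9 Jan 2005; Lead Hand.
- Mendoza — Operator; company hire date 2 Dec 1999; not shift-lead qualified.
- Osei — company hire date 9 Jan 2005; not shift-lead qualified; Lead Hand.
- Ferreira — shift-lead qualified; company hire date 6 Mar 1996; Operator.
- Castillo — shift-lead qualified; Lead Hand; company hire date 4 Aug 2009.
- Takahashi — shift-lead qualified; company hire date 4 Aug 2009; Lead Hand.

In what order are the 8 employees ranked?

By classification: Castillo, Takahashi, Lund, Obi and Osei (Lead Hand); then Ferreira, Mendoza and Okafor (Operator).
Among Castillo, Takahashi, Lund, Obi and Osei, shift-lead qualified before not shift-lead qualified: Castillo and Takahashi (shift-lead qualified) before Lund, Obi and Osei (not shift-lead qualified).
Castillo and Takahashi both have company hire date 4 Aug 2009, so the next rule applies.
Among Castillo and Takahashi, alphabetically by surname: Castillo before Takahashi.
Lund, Obi and Osei all have company hire date 9 Jan 2005, so the next rule applies.
Among Lund, Obi and Osei, alphabetically by surname: Lund before Obi before Osei.
Among Ferreira, Mendoza and Okafor, shift-lead qualified before not shift-lead qualified: Ferreira (shift-lead qualified) before Mendoza and Okafor (not shift-lead qualified).
Mendoza and Okafor both have company hire date 2 Dec 1999, so the next rule applies.
Among Mendoza and Okafor, alphabetically by surname: Mendoza before Okafor.
Full order: Castillo, Takahashi, Lund, Obi, Osei, Ferreira, Mendoza, Okafor.

Castillo, Takahashi, Lund, Obi, Osei, Ferreira, Mendoza, Okafor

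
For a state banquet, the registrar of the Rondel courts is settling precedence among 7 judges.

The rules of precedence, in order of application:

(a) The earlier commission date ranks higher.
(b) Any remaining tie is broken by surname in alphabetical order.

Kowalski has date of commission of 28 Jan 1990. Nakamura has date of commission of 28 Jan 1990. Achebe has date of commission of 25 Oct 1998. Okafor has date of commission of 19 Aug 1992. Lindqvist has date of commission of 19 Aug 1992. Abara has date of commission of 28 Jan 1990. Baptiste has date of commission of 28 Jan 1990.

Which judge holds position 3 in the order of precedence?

By date of commission (earlier first): Abara, Baptiste, Kowalski and Nakamura (each 28 Jan 1990); then Lindqvist and Okafor (both 19 Aug 1992); then Achebe (25 Oct 1998).
Among Abara, Baptiste, Kowalski and Nakamura, alphabetically by surname: Abara before Baptiste before Kowalski before Nakamura.
Among Lindqvist and Okafor, alphabetically by surname: Lindqvist before Okafor.
Order: Abara, Baptiste, Kowalski, Nakamura, Lindqvist, Okafor, Achebe.

Kowalski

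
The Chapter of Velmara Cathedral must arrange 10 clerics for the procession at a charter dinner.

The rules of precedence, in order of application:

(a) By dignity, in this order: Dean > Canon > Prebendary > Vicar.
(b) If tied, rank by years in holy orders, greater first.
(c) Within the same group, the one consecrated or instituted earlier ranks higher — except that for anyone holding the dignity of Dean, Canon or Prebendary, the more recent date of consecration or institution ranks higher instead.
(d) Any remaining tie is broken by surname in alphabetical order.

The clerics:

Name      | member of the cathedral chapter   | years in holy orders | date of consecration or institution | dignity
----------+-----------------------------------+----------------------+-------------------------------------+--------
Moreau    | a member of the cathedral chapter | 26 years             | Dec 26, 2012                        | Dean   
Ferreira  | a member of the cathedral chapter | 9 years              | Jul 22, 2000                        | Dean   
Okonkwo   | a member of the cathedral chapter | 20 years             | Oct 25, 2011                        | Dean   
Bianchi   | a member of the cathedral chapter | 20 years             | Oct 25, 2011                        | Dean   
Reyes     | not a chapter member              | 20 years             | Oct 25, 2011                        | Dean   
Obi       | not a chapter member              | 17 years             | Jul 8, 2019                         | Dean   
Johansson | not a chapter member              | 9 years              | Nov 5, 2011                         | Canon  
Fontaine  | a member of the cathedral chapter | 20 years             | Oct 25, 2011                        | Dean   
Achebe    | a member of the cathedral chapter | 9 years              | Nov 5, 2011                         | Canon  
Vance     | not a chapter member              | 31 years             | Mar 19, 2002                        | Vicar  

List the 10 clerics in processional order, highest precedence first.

Moreau, Bianchi, Fontaine, Okonkwo, Reyes, Obi, Ferreira, Achebe, Johansson, Vance

By dignity: Moreau, Bianchi, Fontaine, Okonkwo, Reyes, Obi and Ferreira (Dean); then Achebe and Johansson (Canon); then Vance (Vicar).
Among Moreau, Bianchi, Fontaine, Okonkwo, Reyes, Obi and Ferreira, by years in holy orders (higher first): Moreau (26 years) before Bianchi, Fontaine, Okonkwo and Reyes (20 years) before Obi (17 years) before Ferreira (9 years).
Bianchi, Fontaine, Okonkwo and Reyes all have date of consecration or institution Oct 25, 2011, so the next rule applies.
Among Bianchi, Fontaine, Okonkwo and Reyes, alphabetically by surname: Bianchi before Fontaine before Okonkwo before Reyes.
Achebe and Johansson both have years in holy orders 9 years, so the next rule applies.
Achebe and Johansson both have date of consecration or institution Nov 5, 2011, so the next rule applies.
Among Achebe and Johansson, alphabetically by surname: Achebe before Johansson.
Full order: Moreau, Bianchi, Fontaine, Okonkwo, Reyes, Obi, Ferreira, Achebe, Johansson, Vance.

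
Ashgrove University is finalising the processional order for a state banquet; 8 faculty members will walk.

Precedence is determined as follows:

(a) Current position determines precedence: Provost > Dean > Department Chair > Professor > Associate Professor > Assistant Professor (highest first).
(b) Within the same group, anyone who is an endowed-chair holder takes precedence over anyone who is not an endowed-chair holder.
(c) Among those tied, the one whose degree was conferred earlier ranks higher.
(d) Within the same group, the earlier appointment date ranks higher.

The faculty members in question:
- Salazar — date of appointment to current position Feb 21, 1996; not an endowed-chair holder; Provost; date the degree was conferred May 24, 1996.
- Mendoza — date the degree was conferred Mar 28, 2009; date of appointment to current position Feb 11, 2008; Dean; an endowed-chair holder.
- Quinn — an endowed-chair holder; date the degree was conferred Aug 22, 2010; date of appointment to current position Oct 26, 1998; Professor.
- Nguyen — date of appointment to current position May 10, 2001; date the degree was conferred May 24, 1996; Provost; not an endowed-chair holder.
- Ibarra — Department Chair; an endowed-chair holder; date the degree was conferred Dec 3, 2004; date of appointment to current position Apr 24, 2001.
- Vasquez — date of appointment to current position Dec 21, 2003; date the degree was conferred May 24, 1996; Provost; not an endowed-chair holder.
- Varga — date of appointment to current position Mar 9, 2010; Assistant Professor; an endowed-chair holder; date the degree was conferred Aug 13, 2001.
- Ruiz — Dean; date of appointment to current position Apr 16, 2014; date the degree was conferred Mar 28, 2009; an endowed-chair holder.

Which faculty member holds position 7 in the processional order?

Quinn

By current position: Salazar, Nguyen and Vasquez (Provost); then Mendoza and Ruiz (Dean); then Ibarra (Department Chair); then Quinn (Professor); then Varga (Assistant Professor).
Salazar, Nguyen and Vasquez are each not an endowed-chair holder, so the next rule applies.
Salazar, Nguyen and Vasquez all have date the degree was conferred May 24, 1996, so the next rule applies.
Among Salazar, Nguyen and Vasquez, by date of appointment to current position (earlier first): Salazar (Feb 21, 1996) before Nguyen (May 10, 2001) before Vasquez (Dec 21, 2003).
Mendoza and Ruiz are each an endowed-chair holder, so the next rule applies.
Mendoza and Ruiz both have date the degree was conferred Mar 28, 2009, so the next rule applies.
Among Mendoza and Ruiz, by date of appointment to current position (earlier first): Mendoza (Feb 11, 2008) before Ruiz (Apr 16, 2014).
Order: Salazar, Nguyen, Vasquez, Mendoza, Ruiz, Ibarra, Quinn, Varga.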